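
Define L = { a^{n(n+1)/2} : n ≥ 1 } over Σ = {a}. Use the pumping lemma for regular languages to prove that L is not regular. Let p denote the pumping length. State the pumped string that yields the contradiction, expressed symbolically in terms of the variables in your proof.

Assume L is regular. Let p be the pumping length given by the pumping lemma.
Take w = a^{p(p+1)/2} ∈ L with |w| = p(p+1)/2 ≥ p.
By the pumping lemma, w = xyz with |xy| ≤ p and y is nonempty.
Then y = a^k for some k with 1 ≤ k ≤ p.
Pump with i = 2: xy^2z = a^{p(p+1)/2+k}. Since 1 ≤ k ≤ p, p(p+1)/2 < p(p+1)/2+k ≤ p(p+1)/2+p < (p+1)(p+2)/2, so p(p+1)/2+k is strictly between consecutive triangular numbers. So xy^2z ∉ L.
This is a contradiction; hence L is not regular.

a^{p(p+1)/2+k}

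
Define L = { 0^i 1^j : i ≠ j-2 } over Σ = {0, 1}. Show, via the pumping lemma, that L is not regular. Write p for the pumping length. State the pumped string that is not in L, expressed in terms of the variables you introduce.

0^{p+p!} 1^{p+p!+2}

Suppose for contradiction that L is regular, and let p be the pumping length.
Choose w = 0^p 1^{p+p!+2}. Since p ≠ (p+p!+2)-2 = p+p!, w ∈ L; and |w| ≥ p.
The pumping lemma gives a decomposition w = xyz where |xy| ≤ p and y is nonempty.
Since the first p symbols of w are all 0's and |xy| ≤ p, y lies entirely in the leading 0-block: y = 0^k for some k with 1 ≤ k ≤ p.
Since 1 ≤ k ≤ p, k divides p!; set t = 1 + p!/k. Then xy^t z has p + (p!/k)·k = p + p! copies of 0. Now the 0-count is p+p! and (1-count)-2 = (p+p!+2)-2 = p+p!, so i ≠ j-2 fails. So xy^t z = 0^{p+p!} 1^{p+p!+2} ∉ L.
This contradicts the pumping lemma, so L is not regular.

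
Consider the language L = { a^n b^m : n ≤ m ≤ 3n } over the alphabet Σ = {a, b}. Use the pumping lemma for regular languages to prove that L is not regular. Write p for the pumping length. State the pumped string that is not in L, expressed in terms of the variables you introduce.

a^{p+k} b^p

Suppose for contradiction that L is regular, and let p be the pumping length.
Take w = a^p b^p ∈ L (since p ≤ p ≤ 3p), with |w| = 2p ≥ p.
The pumping lemma gives a decomposition w = xyz where |xy| ≤ p and |y| > 0.
Since the first p symbols of w are all a's and |xy| ≤ p, y lies entirely in the leading a-block: y = a^k for some k with 1 ≤ k ≤ p.
Pump with i = 2: xy^2z = a^{p+k} b^p. Now n = p+k > p = m, so the condition n ≤ m fails. Thus xy^2z ∉ L.
Contradiction. Therefore L is not regular.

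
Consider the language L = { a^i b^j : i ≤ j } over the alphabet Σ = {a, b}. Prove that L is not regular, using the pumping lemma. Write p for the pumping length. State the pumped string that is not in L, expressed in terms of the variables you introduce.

a^{p+k} b^p

Assume L is regular; let p be its pumping constant.
Choose w = a^p b^p ∈ L, with |w| = 2p ≥ p.
Write w = xyz as guaranteed by the lemma, with |xy| ≤ p and |y| > 0.
Since the first p symbols of w are all a's and |xy| ≤ p, y lies entirely in the leading a-block: y = a^k for some k with 1 ≤ k ≤ p.
Consider xy^2z = a^{p+k} b^p. Since k ≥ 1, the a-count p+k exceeds the b-count p, so i ≤ j fails; thus xy^2z ∉ L.
This is a contradiction; hence L is not regular.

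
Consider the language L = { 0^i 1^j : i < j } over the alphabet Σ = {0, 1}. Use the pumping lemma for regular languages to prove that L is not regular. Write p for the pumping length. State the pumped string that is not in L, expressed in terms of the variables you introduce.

Suppose for contradiction that L is regular, and let p be the pumping length.
Choose w = 0^p 1^{p+1} ∈ L, with |w| = 2p+1 ≥ p.
Write w = xyz as guaranteed by the lemma, with |xy| ≤ p and |y| ≥ 1.
Since the first p symbols of w are all 0's and |xy| ≤ p, y lies entirely in the leading 0-block: y = 0^k for some k with 1 ≤ k ≤ p.
Consider xy^2z = 0^{p+k} 1^{p+1}. Since k ≥ 1, the 0-count p+k is at least p+1, so i < j fails; thus xy^2z ∉ L.
Contradiction. Therefore L is not regular.

0^{p+k} 1^{p+1}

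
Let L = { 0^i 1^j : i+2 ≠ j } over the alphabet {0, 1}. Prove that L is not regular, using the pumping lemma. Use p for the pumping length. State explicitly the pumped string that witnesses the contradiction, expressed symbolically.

Assume L is regular; let p be its pumping constant.
Choose w = 0^p 1^{p+p!+2}. Since p ≠ (p+p!+2)-2 = p+p!, w ∈ L; and |w| ≥ p.
By the pumping lemma, w = xyz with |xy| ≤ p and |y| > 0.
Since the first p symbols of w are all 0's and |xy| ≤ p, y lies entirely in the leading 0-block: y = 0^k for some k with 1 ≤ k ≤ p.
Since 1 ≤ k ≤ p, k divides p!; set t = 1 + p!/k. Then xy^t z has p + (p!/k)·k = p + p! copies of 0. Now the 0-count is p+p! and (1-count)-2 = (p+p!+2)-2 = p+p!, so i+2 ≠ j fails. So xy^t z = 0^{p+p!} 1^{p+p!+2} ∉ L.
This contradicts the pumping lemma, so L is not regular.

0^{p+p!} 1^{p+p!+2}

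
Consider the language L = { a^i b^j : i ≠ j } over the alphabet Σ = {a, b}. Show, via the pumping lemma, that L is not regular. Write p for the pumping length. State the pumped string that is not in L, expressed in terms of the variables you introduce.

a^{p+p!} b^{p+p!}

Toward a contradiction, assume L is regular with pumping length p.
Choose w = a^p b^{p+p!}. Since p ≠ p+p!, w ∈ L; and |w| ≥ p.
The pumping lemma gives a decomposition w = xyz where |xy| ≤ p and |y| ≥ 1.
Since the first p symbols of w are all a's and |xy| ≤ p, y lies entirely in the leading a-block: y = a^k for some k with 1 ≤ k ≤ p.
Since 1 ≤ k ≤ p, k divides p!; set t = 1 + p!/k. Then xy^t z has p + (p!/k)·k = p + p! copies of a. Now the a-count equals the b-count, so i ≠ j fails. So xy^t z = a^{p+p!} b^{p+p!} ∉ L.
This contradicts the pumping lemma, so L is not regular.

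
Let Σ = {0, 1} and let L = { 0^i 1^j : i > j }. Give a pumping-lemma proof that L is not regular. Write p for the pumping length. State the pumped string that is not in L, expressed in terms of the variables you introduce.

Toward a contradiction, assume L is regular with pumping length p.
Choose w = 0^{p+1} 1^p ∈ L, with |w| = 2p+1 ≥ p.
Write w = xyz as guaranteed by the lemma, with |xy| ≤ p and y is nonempty.
The first p characters of w are 0's, so xy (and hence y) consists only of 0's. Write y = 0^k, 1 ≤ k ≤ p.
Consider xy^0z = xz = 0^{p+1-k} 1^p. Since k ≥ 1, the 0-count p+1-k is at most p, so i > j fails; thus xz ∉ L.
This is a contradiction; hence L is not regular.

0^{p+1-k} 1^p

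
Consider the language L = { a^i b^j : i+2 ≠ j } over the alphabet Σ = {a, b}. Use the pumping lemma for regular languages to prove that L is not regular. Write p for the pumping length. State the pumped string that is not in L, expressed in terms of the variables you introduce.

a^{p+p!} b^{p+p!+2}

Assume L is regular. Let p be the pumping length given by the pumping lemma.
Choose w = a^p b^{p+p!+2}. Since p ≠ (p+p!+2)-2 = p+p!, w ∈ L; and |w| ≥ p.
By the pumping lemma, w = xyz with |xy| ≤ p and |y| ≥ 1.
The first p characters of w are a's, so xy (and hence y) consists only of a's. Write y = a^k, 1 ≤ k ≤ p.
Since 1 ≤ k ≤ p, k divides p!; set t = 1 + p!/k. Then xy^t z has p + (p!/k)·k = p + p! copies of a. Now the a-count is p+p! and (b-count)-2 = (p+p!+2)-2 = p+p!, so i+2 ≠ j fails. So xy^t z = a^{p+p!} b^{p+p!+2} ∉ L.
This is a contradiction; hence L is not regular.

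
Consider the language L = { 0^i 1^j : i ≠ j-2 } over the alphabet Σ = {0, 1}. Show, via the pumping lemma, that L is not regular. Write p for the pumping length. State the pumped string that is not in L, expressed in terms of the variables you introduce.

Toward a contradiction, assume L is regular with pumping length p.
Choose w = 0^p 1^{p+p!+2}. Since p ≠ (p+p!+2)-2 = p+p!, w ∈ L; and |w| ≥ p.
By the pumping lemma, w = xyz with |xy| ≤ p and |y| ≥ 1.
Because |xy| ≤ p and w begins with p copies of 0, we have y = 0^k with 1 ≤ k ≤ p.
Since 1 ≤ k ≤ p, k divides p!; set t = 1 + p!/k. Then xy^t z has p + (p!/k)·k = p + p! copies of 0. Now the 0-count is p+p! and (1-count)-2 = (p+p!+2)-2 = p+p!, so i ≠ j-2 fails. So xy^t z = 0^{p+p!} 1^{p+p!+2} ∉ L.
Contradiction. Therefore L is not regular.

0^{p+p!} 1^{p+p!+2}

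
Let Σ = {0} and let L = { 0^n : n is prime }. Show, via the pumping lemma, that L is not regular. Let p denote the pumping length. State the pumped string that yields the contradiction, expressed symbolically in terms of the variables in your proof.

0^{q(1+k)}

Assume L is regular. Let p be the pumping length given by the pumping lemma.
Let q be a prime with q ≥ p+2 (infinitely many primes exist), and take w = 0^q ∈ L with |w| = q ≥ p.
The pumping lemma gives a decomposition w = xyz where |xy| ≤ p and |y| > 0.
Then y = 0^k for some k with 1 ≤ k ≤ p.
Since 1 ≤ k ≤ p, |xz| = q-k. Pump with i = q+1: |xy^{q+1}z| = (q-k)+(q+1)k = q+qk = q(1+k), which is composite (both factors ≥ 2). So xy^{q+1}z = 0^{q(1+k)} ∉ L.
This is a contradiction; hence L is not regular.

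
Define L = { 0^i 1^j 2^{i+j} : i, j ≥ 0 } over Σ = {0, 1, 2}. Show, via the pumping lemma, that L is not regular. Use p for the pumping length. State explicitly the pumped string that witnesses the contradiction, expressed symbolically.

0^{p+k} 1^p 2^{2p}

Suppose for contradiction that L is regular, and let p be the pumping length.
Take w = 0^p 1^p 2^{2p} ∈ L (with i=j=p, i+j=2p), |w| = 4p ≥ p.
Write w = xyz as guaranteed by the lemma, with |xy| ≤ p and |y| ≥ 1.
Because |xy| ≤ p and w begins with p copies of 0, we have y = 0^k with 1 ≤ k ≤ p.
Consider xy^2z = 0^{p+k} 1^p 2^{2p}. Now the 0- and 1-counts sum to 2p+k, but the 2-count is 2p ≠ 2p+k. So xy^2z ∉ L.
This is a contradiction; hence L is not regular.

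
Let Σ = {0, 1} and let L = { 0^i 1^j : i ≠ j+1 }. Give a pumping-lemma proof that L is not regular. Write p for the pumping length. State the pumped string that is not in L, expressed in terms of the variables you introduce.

0^{p+p!} 1^{p+p!-1}

Toward a contradiction, assume L is regular with pumping length p.
Choose w = 0^p 1^{p+p!-1}. Since p ≠ (p+p!-1)+1 = p+p!, w ∈ L; and |w| ≥ p.
By the pumping lemma, w = xyz with |xy| ≤ p and |y| ≥ 1.
The first p characters of w are 0's, so xy (and hence y) consists only of 0's. Write y = 0^k, 1 ≤ k ≤ p.
Since 1 ≤ k ≤ p, k divides p!; set t = 1 + p!/k. Then xy^t z has p + (p!/k)·k = p + p! copies of 0. Now the 0-count is p+p! and (1-count)+1 = (p+p!-1)+1 = p+p!, so i ≠ j+1 fails. So xy^t z = 0^{p+p!} 1^{p+p!-1} ∉ L.
Contradiction. Therefore L is not regular.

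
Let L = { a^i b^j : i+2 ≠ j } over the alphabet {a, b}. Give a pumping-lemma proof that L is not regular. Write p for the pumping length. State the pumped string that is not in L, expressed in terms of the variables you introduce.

a^{p+p!} b^{p+p!+2}

Assume L is regular. Let p be the pumping length given by the pumping lemma.
Choose w = a^p b^{p+p!+2}. Since p ≠ (p+p!+2)-2 = p+p!, w ∈ L; and |w| ≥ p.
By the pumping lemma, w = xyz with |xy| ≤ p and |y| > 0.
Since the first p symbols of w are all a's and |xy| ≤ p, y lies entirely in the leading a-block: y = a^k for some k with 1 ≤ k ≤ p.
Since 1 ≤ k ≤ p, k divides p!; set t = 1 + p!/k. Then xy^t z has p + (p!/k)·k = p + p! copies of a. Now the a-count is p+p! and (b-count)-2 = (p+p!+2)-2 = p+p!, so i+2 ≠ j fails. So xy^t z = a^{p+p!} b^{p+p!+2} ∉ L.
This contradicts the pumping lemma, so L is not regular.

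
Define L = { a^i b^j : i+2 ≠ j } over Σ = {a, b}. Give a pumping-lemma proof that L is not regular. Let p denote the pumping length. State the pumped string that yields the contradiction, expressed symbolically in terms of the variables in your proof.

Assume L is regular; let p be its pumping constant.
Choose w = a^p b^{p+p!+2}. Since p ≠ (p+p!+2)-2 = p+p!, w ∈ L; and |w| ≥ p.
Write w = xyz as guaranteed by the lemma, with |xy| ≤ p and |y| ≥ 1.
The first p characters of w are a's, so xy (and hence y) consists only of a's. Write y = a^k, 1 ≤ k ≤ p.
Since 1 ≤ k ≤ p, k divides p!; set t = 1 + p!/k. Then xy^t z has p + (p!/k)·k = p + p! copies of a. Now the a-count is p+p! and (b-count)-2 = (p+p!+2)-2 = p+p!, so i+2 ≠ j fails. So xy^t z = a^{p+p!} b^{p+p!+2} ∉ L.
Contradiction. Therefore L is not regular.

a^{p+p!} b^{p+p!+2}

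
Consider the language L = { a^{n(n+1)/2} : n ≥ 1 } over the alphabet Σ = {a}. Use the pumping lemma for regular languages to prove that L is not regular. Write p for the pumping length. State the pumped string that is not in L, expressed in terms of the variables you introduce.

a^{p(p+1)/2+k}

Suppose for contradiction that L is regular, and let p be the pumping length.
Take w = a^{p(p+1)/2} ∈ L with |w| = p(p+1)/2 ≥ p.
Write w = xyz as guaranteed by the lemma, with |xy| ≤ p and y is nonempty.
Then y = a^k for some k with 1 ≤ k ≤ p.
Pump with i = 2: xy^2z = a^{p(p+1)/2+k}. Since 1 ≤ k ≤ p, p(p+1)/2 < p(p+1)/2+k ≤ p(p+1)/2+p < (p+1)(p+2)/2, so p(p+1)/2+k is strictly between consecutive triangular numbers. So xy^2z ∉ L.
This contradicts the pumping lemma, so L is not regular.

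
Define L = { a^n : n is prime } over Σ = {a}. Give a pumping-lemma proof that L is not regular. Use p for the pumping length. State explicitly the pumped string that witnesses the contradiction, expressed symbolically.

a^{q(1+k)}

Assume L is regular. Let p be the pumping length given by the pumping lemma.
Let q be a prime with q ≥ p+2 (infinitely many primes exist), and take w = a^q ∈ L with |w| = q ≥ p.
Write w = xyz as guaranteed by the lemma, with |xy| ≤ p and y is nonempty.
Then y = a^k for some k with 1 ≤ k ≤ p.
Since 1 ≤ k ≤ p, |xz| = q-k. Pump with i = q+1: |xy^{q+1}z| = (q-k)+(q+1)k = q+qk = q(1+k), which is composite (both factors ≥ 2). So xy^{q+1}z = a^{q(1+k)} ∉ L.
This is a contradiction; hence L is not regular.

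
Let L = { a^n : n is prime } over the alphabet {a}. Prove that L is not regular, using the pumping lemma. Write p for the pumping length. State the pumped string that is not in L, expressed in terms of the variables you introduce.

Toward a contradiction, assume L is regular with pumping length p.
Let q be a prime with q ≥ p+2 (infinitely many primes exist), and take w = a^q ∈ L with |w| = q ≥ p.
By the pumping lemma, w = xyz with |xy| ≤ p and |y| ≥ 1.
Then y = a^k for some k with 1 ≤ k ≤ p.
Since 1 ≤ k ≤ p, |xz| = q-k. Pump with i = q+1: |xy^{q+1}z| = (q-k)+(q+1)k = q+qk = q(1+k), which is composite (both factors ≥ 2). So xy^{q+1}z = a^{q(1+k)} ∉ L.
This contradicts the pumping lemma, so L is not regular.

a^{q(1+k)}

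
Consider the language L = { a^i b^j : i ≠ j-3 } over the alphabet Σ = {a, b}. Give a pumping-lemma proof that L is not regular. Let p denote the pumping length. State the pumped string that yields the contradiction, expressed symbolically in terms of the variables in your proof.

a^{p+p!} b^{p+p!+3}

Suppose for contradiction that L is regular, and let p be the pumping length.
Choose w = a^p b^{p+p!+3}. Since p ≠ (p+p!+3)-3 = p+p!, w ∈ L; and |w| ≥ p.
By the pumping lemma, w = xyz with |xy| ≤ p and |y| > 0.
The first p characters of w are a's, so xy (and hence y) consists only of a's. Write y = a^k, 1 ≤ k ≤ p.
Since 1 ≤ k ≤ p, k divides p!; set t = 1 + p!/k. Then xy^t z has p + (p!/k)·k = p + p! copies of a. Now the a-count is p+p! and (b-count)-3 = (p+p!+3)-3 = p+p!, so i ≠ j-3 fails. So xy^t z = a^{p+p!} b^{p+p!+3} ∉ L.
Contradiction. Therefore L is not regular.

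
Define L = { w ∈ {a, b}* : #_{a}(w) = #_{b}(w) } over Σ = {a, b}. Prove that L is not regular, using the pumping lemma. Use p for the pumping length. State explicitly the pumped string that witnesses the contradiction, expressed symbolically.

a^{p+k} b^p

Assume L is regular; let p be its pumping constant.
Choose w = a^p b^p ∈ L with |w| = 2p ≥ p.
Write w = xyz as guaranteed by the lemma, with |xy| ≤ p and y is nonempty.
Because |xy| ≤ p and w begins with p copies of a, we have y = a^k with 1 ≤ k ≤ p.
Pump with i = 2: xy^2z = a^{p+k} b^p has p+k occurrences of a but only p of b. Since k ≥ 1 the counts differ, so xy^2z ∉ L.
Contradiction. Therefore L is not regular.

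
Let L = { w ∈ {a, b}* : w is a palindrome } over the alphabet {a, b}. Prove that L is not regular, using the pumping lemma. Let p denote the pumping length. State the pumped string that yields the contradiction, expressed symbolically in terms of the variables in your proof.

Suppose for contradiction that L is regular, and let p be the pumping length.
Take w = a^p b a^p, a palindrome of length 2p+1 ≥ p.
Write w = xyz as guaranteed by the lemma, with |xy| ≤ p and |y| > 0.
Since the first p symbols of w are all a's and |xy| ≤ p, y lies entirely in the leading a-block: y = a^k for some k with 1 ≤ k ≤ p.
Pump with i = 2: xy^2z = a^{p+k} b a^p. Its reverse is a^p b a^{p+k}, which differs from xy^2z since k ≥ 1. So xy^2z is not a palindrome and xy^2z ∉ L.
This is a contradiction; hence L is not regular.

a^{p+k} b a^p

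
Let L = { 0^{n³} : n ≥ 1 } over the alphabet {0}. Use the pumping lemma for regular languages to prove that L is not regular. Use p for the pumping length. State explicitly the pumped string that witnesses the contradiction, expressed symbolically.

Toward a contradiction, assume L is regular with pumping length p.
Take w = 0^{p³} ∈ L with |w| = p³ ≥ p.
Write w = xyz as guaranteed by the lemma, with |xy| ≤ p and |y| > 0.
Then y = 0^k for some k with 1 ≤ k ≤ p.
Pump with i = 2: xy^2z = 0^{p³+k}. Since 1 ≤ k ≤ p, p³ < p³+k ≤ p³+p < p³+3p²+3p+1 = (p+1)³, so p³+k is not a perfect cube. So xy^2z ∉ L.
This is a contradiction; hence L is not regular.

0^{p³+k}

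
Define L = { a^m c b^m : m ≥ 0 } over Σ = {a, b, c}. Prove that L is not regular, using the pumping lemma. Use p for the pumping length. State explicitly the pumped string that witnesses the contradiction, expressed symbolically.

Assume L is regular; let p be its pumping constant.
Take w = a^p c b^p ∈ L with |w| = 2p+1 ≥ p.
Write w = xyz as guaranteed by the lemma, with |xy| ≤ p and |y| > 0.
The first p characters of w are a's, so xy (and hence y) consists only of a's. Write y = a^k, 1 ≤ k ≤ p.
Pump with i = 2: xy^2z = a^{p+k} c b^p, which would require p+k = p. But k ≥ 1, so xy^2z ∉ L.
This is a contradiction; hence L is not regular.

a^{p+k} c b^p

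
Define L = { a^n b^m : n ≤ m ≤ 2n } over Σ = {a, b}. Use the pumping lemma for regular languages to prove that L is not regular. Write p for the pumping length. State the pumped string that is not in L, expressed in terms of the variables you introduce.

a^{p+k} b^p

Assume L is regular. Let p be the pumping length given by the pumping lemma.
Take w = a^p b^p ∈ L (since p ≤ p ≤ 2p), with |w| = 2p ≥ p.
The pumping lemma gives a decomposition w = xyz where |xy| ≤ p and y is nonempty.
Because |xy| ≤ p and w begins with p copies of a, we have y = a^k with 1 ≤ k ≤ p.
Pump with i = 2: xy^2z = a^{p+k} b^p. Now n = p+k > p = m, so the condition n ≤ m fails. Thus xy^2z ∉ L.
This contradicts the pumping lemma, so L is not regular.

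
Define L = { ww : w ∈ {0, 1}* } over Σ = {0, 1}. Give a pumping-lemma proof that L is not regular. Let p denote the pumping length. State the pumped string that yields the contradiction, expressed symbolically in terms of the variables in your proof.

0^{p+k} 1^p 0^p 1^p

Toward a contradiction, assume L is regular with pumping length p.
Take w = 0^p 1^p 0^p 1^p = uu where u = 0^p1^p; then w ∈ L and |w| = 4p ≥ p.
Write w = xyz as guaranteed by the lemma, with |xy| ≤ p and y is nonempty.
The first p characters of w are 0's, so xy (and hence y) consists only of 0's. Write y = 0^k, 1 ≤ k ≤ p.
Pump with i = 2: xy^2z = 0^{p+k} 1^p 0^p 1^p, of length 4p+k. Suppose this equals vv. The string starts with 0 and ends with 1, so v does too; thus the boundary between the two copies of v is a 1→0 transition. There is exactly one such transition, at position 2p+k, so |v| = 2p+k and |vv| = 4p+2k ≠ 4p+k since k ≥ 1. So xy^2z ∉ L.
This contradicts the pumping lemma, so L is not regular.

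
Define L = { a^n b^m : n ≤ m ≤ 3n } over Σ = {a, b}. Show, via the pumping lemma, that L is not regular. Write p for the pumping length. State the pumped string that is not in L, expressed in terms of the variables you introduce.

a^{p+k} b^p

Assume L is regular; let p be its pumping constant.
Take w = a^p b^p ∈ L (since p ≤ p ≤ 3p), with |w| = 2p ≥ p.
The pumping lemma gives a decomposition w = xyz where |xy| ≤ p and y is nonempty.
Because |xy| ≤ p and w begins with p copies of a, we have y = a^k with 1 ≤ k ≤ p.
Pump with i = 2: xy^2z = a^{p+k} b^p. Now n = p+k > p = m, so the condition n ≤ m fails. Thus xy^2z ∉ L.
Contradiction. Therefore L is not regular.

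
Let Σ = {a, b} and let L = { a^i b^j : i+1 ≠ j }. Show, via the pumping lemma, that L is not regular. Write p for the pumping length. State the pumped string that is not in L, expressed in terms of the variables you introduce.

a^{p+p!} b^{p+p!+1}

Toward a contradiction, assume L is regular with pumping length p.
Choose w = a^p b^{p+p!+1}. Since p ≠ (p+p!+1)-1 = p+p!, w ∈ L; and |w| ≥ p.
Write w = xyz as guaranteed by the lemma, with |xy| ≤ p and |y| > 0.
Because |xy| ≤ p and w begins with p copies of a, we have y = a^k with 1 ≤ k ≤ p.
Since 1 ≤ k ≤ p, k divides p!; set t = 1 + p!/k. Then xy^t z has p + (p!/k)·k = p + p! copies of a. Now the a-count is p+p! and (b-count)-1 = (p+p!+1)-1 = p+p!, so i+1 ≠ j fails. So xy^t z = a^{p+p!} b^{p+p!+1} ∉ L.
Contradiction. Therefore L is not regular.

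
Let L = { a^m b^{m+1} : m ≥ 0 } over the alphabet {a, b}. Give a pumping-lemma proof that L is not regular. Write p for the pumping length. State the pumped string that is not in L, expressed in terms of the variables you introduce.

a^{p+k} b^{p+1}

Suppose for contradiction that L is regular, and let p be the pumping length.
Let w = a^p b^{p+1} ∈ L; note |w| = 2p+1 ≥ p.
Write w = xyz as guaranteed by the lemma, with |xy| ≤ p and |y| ≥ 1.
The first p characters of w are a's, so xy (and hence y) consists only of a's. Write y = a^k, 1 ≤ k ≤ p.
Pump with i = 2: xy^2z = a^{p+k} b^{p+1}. For this to lie in L we would need p+1 = (p+k)+1, which forces k = 0. But k ≥ 1, so xy^2z ∉ L.
This contradicts the pumping lemma, so L is not regular.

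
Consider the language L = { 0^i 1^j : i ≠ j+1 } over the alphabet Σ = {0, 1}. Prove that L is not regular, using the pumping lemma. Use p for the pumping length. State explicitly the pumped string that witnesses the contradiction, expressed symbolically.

0^{p+p!} 1^{p+p!-1}

Assume L is regular. Let p be the pumping length given by the pumping lemma.
Choose w = 0^p 1^{p+p!-1}. Since p ≠ (p+p!-1)+1 = p+p!, w ∈ L; and |w| ≥ p.
By the pumping lemma, w = xyz with |xy| ≤ p and |y| ≥ 1.
The first p characters of w are 0's, so xy (and hence y) consists only of 0's. Write y = 0^k, 1 ≤ k ≤ p.
Since 1 ≤ k ≤ p, k divides p!; set t = 1 + p!/k. Then xy^t z has p + (p!/k)·k = p + p! copies of 0. Now the 0-count is p+p! and (1-count)+1 = (p+p!-1)+1 = p+p!, so i ≠ j+1 fails. So xy^t z = 0^{p+p!} 1^{p+p!-1} ∉ L.
Contradiction. Therefore L is not regular.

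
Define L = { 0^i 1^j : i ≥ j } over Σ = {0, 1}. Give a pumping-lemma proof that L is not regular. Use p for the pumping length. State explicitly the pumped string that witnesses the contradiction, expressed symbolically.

Assume L is regular. Let p be the pumping length given by the pumping lemma.
Choose w = 0^p 1^p ∈ L, with |w| = 2p ≥ p.
The pumping lemma gives a decomposition w = xyz where |xy| ≤ p and |y| ≥ 1.
The first p characters of w are 0's, so xy (and hence y) consists only of 0's. Write y = 0^k, 1 ≤ k ≤ p.
Consider xy^0z = xz = 0^{p-k} 1^p. Since k ≥ 1, the 0-count p-k is less than p, so i ≥ j fails; thus xz ∉ L.
This is a contradiction; hence L is not regular.

0^{p-k} 1^p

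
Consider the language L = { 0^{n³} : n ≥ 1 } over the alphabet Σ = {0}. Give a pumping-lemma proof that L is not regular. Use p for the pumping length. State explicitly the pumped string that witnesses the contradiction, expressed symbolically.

0^{p³+k}

Assume L is regular; let p be its pumping constant.
Take w = 0^{p³} ∈ L with |w| = p³ ≥ p.
The pumping lemma gives a decomposition w = xyz where |xy| ≤ p and y is nonempty.
Then y = 0^k for some k with 1 ≤ k ≤ p.
Pump with i = 2: xy^2z = 0^{p³+k}. Since 1 ≤ k ≤ p, p³ < p³+k ≤ p³+p < p³+3p²+3p+1 = (p+1)³, so p³+k is not a perfect cube. So xy^2z ∉ L.
Contradiction. Therefore L is not regular.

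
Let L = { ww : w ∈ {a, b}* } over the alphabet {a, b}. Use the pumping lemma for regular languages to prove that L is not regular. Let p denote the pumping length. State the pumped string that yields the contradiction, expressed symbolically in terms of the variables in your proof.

a^{p+k} b^p a^p b^p

Assume L is regular; let p be its pumping constant.
Take w = a^p b^p a^p b^p = uu where u = a^pb^p; then w ∈ L and |w| = 4p ≥ p.
By the pumping lemma, w = xyz with |xy| ≤ p and y is nonempty.
Since the first p symbols of w are all a's and |xy| ≤ p, y lies entirely in the leading a-block: y = a^k for some k with 1 ≤ k ≤ p.
Pump with i = 2: xy^2z = a^{p+k} b^p a^p b^p, of length 4p+k. Suppose this equals vv. The string starts with a and ends with b, so v does too; thus the boundary between the two copies of v is a b→a transition. There is exactly one such transition, at position 2p+k, so |v| = 2p+k and |vv| = 4p+2k ≠ 4p+k since k ≥ 1. So xy^2z ∉ L.
This is a contradiction; hence L is not regular.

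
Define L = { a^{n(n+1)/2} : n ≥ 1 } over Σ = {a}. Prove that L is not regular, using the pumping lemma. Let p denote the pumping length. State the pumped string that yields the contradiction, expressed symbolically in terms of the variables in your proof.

Assume L is regular. Let p be the pumping length given by the pumping lemma.
Take w = a^{p(p+1)/2} ∈ L with |w| = p(p+1)/2 ≥ p.
The pumping lemma gives a decomposition w = xyz where |xy| ≤ p and y is nonempty.
Then y = a^k for some k with 1 ≤ k ≤ p.
Pump with i = 2: xy^2z = a^{p(p+1)/2+k}. Since 1 ≤ k ≤ p, p(p+1)/2 < p(p+1)/2+k ≤ p(p+1)/2+p < (p+1)(p+2)/2, so p(p+1)/2+k is strictly between consecutive triangular numbers. So xy^2z ∉ L.
This contradicts the pumping lemma, so L is not regular.

a^{p(p+1)/2+k}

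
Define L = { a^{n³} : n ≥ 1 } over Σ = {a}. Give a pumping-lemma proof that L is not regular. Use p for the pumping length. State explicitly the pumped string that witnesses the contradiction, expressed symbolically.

Assume L is regular; let p be its pumping constant.
Take w = a^{p³} ∈ L with |w| = p³ ≥ p.
By the pumping lemma, w = xyz with |xy| ≤ p and |y| ≥ 1.
Then y = a^k for some k with 1 ≤ k ≤ p.
Pump with i = 2: xy^2z = a^{p³+k}. Since 1 ≤ k ≤ p, p³ < p³+k ≤ p³+p < p³+3p²+3p+1 = (p+1)³, so p³+k is not a perfect cube. So xy^2z ∉ L.
This is a contradiction; hence L is not regular.

a^{p³+k}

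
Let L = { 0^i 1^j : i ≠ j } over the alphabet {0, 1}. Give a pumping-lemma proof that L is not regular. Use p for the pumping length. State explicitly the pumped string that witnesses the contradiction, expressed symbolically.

0^{p+p!} 1^{p+p!}

Toward a contradiction, assume L is regular with pumping length p.
Choose w = 0^p 1^{p+p!}. Since p ≠ p+p!, w ∈ L; and |w| ≥ p.
Write w = xyz as guaranteed by the lemma, with |xy| ≤ p and y is nonempty.
The first p characters of w are 0's, so xy (and hence y) consists only of 0's. Write y = 0^k, 1 ≤ k ≤ p.
Since 1 ≤ k ≤ p, k divides p!; set t = 1 + p!/k. Then xy^t z has p + (p!/k)·k = p + p! copies of 0. Now the 0-count equals the 1-count, so i ≠ j fails. So xy^t z = 0^{p+p!} 1^{p+p!} ∉ L.
Contradiction. Therefore L is not regular.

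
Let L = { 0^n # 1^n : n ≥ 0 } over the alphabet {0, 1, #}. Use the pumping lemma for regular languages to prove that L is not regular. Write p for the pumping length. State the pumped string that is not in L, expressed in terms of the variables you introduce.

Assume L is regular. Let p be the pumping length given by the pumping lemma.
Take w = 0^p # 1^p ∈ L with |w| = 2p+1 ≥ p.
Write w = xyz as guaranteed by the lemma, with |xy| ≤ p and y is nonempty.
Because |xy| ≤ p and w begins with p copies of 0, we have y = 0^k with 1 ≤ k ≤ p.
Pump with i = 2: xy^2z = 0^{p+k} # 1^p, which would require p+k = p. But k ≥ 1, so xy^2z ∉ L.
Contradiction. Therefore L is not regular.

0^{p+k} # 1^p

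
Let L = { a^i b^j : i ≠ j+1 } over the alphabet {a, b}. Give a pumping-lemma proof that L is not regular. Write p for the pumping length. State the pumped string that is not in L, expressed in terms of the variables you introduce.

a^{p+p!} b^{p+p!-1}

Suppose for contradiction that L is regular, and let p be the pumping length.
Choose w = a^p b^{p+p!-1}. Since p ≠ (p+p!-1)+1 = p+p!, w ∈ L; and |w| ≥ p.
Write w = xyz as guaranteed by the lemma, with |xy| ≤ p and |y| ≥ 1.
Because |xy| ≤ p and w begins with p copies of a, we have y = a^k with 1 ≤ k ≤ p.
Since 1 ≤ k ≤ p, k divides p!; set t = 1 + p!/k. Then xy^t z has p + (p!/k)·k = p + p! copies of a. Now the a-count is p+p! and (b-count)+1 = (p+p!-1)+1 = p+p!, so i ≠ j+1 fails. So xy^t z = a^{p+p!} b^{p+p!-1} ∉ L.
This is a contradiction; hence L is not regular.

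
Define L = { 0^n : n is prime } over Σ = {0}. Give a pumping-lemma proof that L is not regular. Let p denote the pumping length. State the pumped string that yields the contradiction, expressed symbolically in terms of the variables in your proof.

Assume L is regular; let p be its pumping constant.
Let q be a prime with q ≥ p+2 (infinitely many primes exist), and take w = 0^q ∈ L with |w| = q ≥ p.
The pumping lemma gives a decomposition w = xyz where |xy| ≤ p and |y| > 0.
Then y = 0^k for some k with 1 ≤ k ≤ p.
Since 1 ≤ k ≤ p, |xz| = q-k. Pump with i = q+1: |xy^{q+1}z| = (q-k)+(q+1)k = q+qk = q(1+k), which is composite (both factors ≥ 2). So xy^{q+1}z = 0^{q(1+k)} ∉ L.
This contradicts the pumping lemma, so L is not regular.

0^{q(1+k)}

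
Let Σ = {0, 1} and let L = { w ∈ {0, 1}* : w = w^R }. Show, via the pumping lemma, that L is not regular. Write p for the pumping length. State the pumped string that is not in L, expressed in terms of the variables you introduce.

0^{p+k} 1 0^p

Assume L is regular. Let p be the pumping length given by the pumping lemma.
Take w = 0^p 1 0^p, a palindrome of length 2p+1 ≥ p.
By the pumping lemma, w = xyz with |xy| ≤ p and |y| > 0.
Because |xy| ≤ p and w begins with p copies of 0, we have y = 0^k with 1 ≤ k ≤ p.
Pump with i = 2: xy^2z = 0^{p+k} 1 0^p. Its reverse is 0^p 1 0^{p+k}, which differs from xy^2z since k ≥ 1. So xy^2z is not a palindrome and xy^2z ∉ L.
This is a contradiction; hence L is not regular.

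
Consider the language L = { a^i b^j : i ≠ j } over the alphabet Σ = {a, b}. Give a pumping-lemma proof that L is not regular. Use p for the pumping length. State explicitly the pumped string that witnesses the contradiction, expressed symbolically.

a^{p+p!} b^{p+p!}

Suppose for contradiction that L is regular, and let p be the pumping length.
Choose w = a^p b^{p+p!}. Since p ≠ p+p!, w ∈ L; and |w| ≥ p.
The pumping lemma gives a decomposition w = xyz where |xy| ≤ p and y is nonempty.
Because |xy| ≤ p and w begins with p copies of a, we have y = a^k with 1 ≤ k ≤ p.
Since 1 ≤ k ≤ p, k divides p!; set t = 1 + p!/k. Then xy^t z has p + (p!/k)·k = p + p! copies of a. Now the a-count equals the b-count, so i ≠ j fails. So xy^t z = a^{p+p!} b^{p+p!} ∉ L.
This is a contradiction; hence L is not regular.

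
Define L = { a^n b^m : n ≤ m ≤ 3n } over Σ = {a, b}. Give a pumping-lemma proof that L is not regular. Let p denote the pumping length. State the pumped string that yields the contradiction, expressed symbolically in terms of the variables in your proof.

a^{p+k} b^p

Assume L is regular. Let p be the pumping length given by the pumping lemma.
Take w = a^p b^p ∈ L (since p ≤ p ≤ 3p), with |w| = 2p ≥ p.
By the pumping lemma, w = xyz with |xy| ≤ p and |y| ≥ 1.
Since the first p symbols of w are all a's and |xy| ≤ p, y lies entirely in the leading a-block: y = a^k for some k with 1 ≤ k ≤ p.
Pump with i = 2: xy^2z = a^{p+k} b^p. Now n = p+k > p = m, so the condition n ≤ m fails. Thus xy^2z ∉ L.
This is a contradiction; hence L is not regular.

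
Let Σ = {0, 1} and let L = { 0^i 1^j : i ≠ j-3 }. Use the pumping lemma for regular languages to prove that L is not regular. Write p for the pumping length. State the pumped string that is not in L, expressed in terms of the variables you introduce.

0^{p+p!} 1^{p+p!+3}

Suppose for contradiction that L is regular, and let p be the pumping length.
Choose w = 0^p 1^{p+p!+3}. Since p ≠ (p+p!+3)-3 = p+p!, w ∈ L; and |w| ≥ p.
The pumping lemma gives a decomposition w = xyz where |xy| ≤ p and |y| ≥ 1.
Since the first p symbols of w are all 0's and |xy| ≤ p, y lies entirely in the leading 0-block: y = 0^k for some k with 1 ≤ k ≤ p.
Since 1 ≤ k ≤ p, k divides p!; set t = 1 + p!/k. Then xy^t z has p + (p!/k)·k = p + p! copies of 0. Now the 0-count is p+p! and (1-count)-3 = (p+p!+3)-3 = p+p!, so i ≠ j-3 fails. So xy^t z = 0^{p+p!} 1^{p+p!+3} ∉ L.
This is a contradiction; hence L is not regular.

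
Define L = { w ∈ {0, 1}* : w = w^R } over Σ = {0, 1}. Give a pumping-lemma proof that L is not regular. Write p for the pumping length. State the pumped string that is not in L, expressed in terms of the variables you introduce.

0^{p+k} 1 0^p

Suppose for contradiction that L is regular, and let p be the pumping length.
Take w = 0^p 1 0^p, a palindrome of length 2p+1 ≥ p.
By the pumping lemma, w = xyz with |xy| ≤ p and |y| > 0.
The first p characters of w are 0's, so xy (and hence y) consists only of 0's. Write y = 0^k, 1 ≤ k ≤ p.
Pump with i = 2: xy^2z = 0^{p+k} 1 0^p. Its reverse is 0^p 1 0^{p+k}, which differs from xy^2z since k ≥ 1. So xy^2z is not a palindrome and xy^2z ∉ L.
Contradiction. Therefore L is not regular.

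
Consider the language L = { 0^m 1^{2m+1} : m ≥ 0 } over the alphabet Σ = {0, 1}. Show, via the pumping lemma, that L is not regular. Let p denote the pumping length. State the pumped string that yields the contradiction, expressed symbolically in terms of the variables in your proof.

0^{p+k} 1^{2p+1}

Toward a contradiction, assume L is regular with pumping length p.
Let w = 0^p 1^{2p+1} ∈ L; note |w| = 3p+1 ≥ p.
By the pumping lemma, w = xyz with |xy| ≤ p and |y| ≥ 1.
The first p characters of w are 0's, so xy (and hence y) consists only of 0's. Write y = 0^k, 1 ≤ k ≤ p.
Pump with i = 2: xy^2z = 0^{p+k} 1^{2p+1}. For this to lie in L we would need 2p+1 = 2(p+k)+1, which forces k = 0. But k ≥ 1, so xy^2z ∉ L.
This is a contradiction; hence L is not regular.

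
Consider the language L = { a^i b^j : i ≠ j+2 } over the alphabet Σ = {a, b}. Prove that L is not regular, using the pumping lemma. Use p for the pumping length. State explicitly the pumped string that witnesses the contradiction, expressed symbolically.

a^{p+p!} b^{p+p!-2}

Suppose for contradiction that L is regular, and let p be the pumping length.
Choose w = a^p b^{p+p!-2}. Since p ≠ (p+p!-2)+2 = p+p!, w ∈ L; and |w| ≥ p.
By the pumping lemma, w = xyz with |xy| ≤ p and |y| ≥ 1.
Since the first p symbols of w are all a's and |xy| ≤ p, y lies entirely in the leading a-block: y = a^k for some k with 1 ≤ k ≤ p.
Since 1 ≤ k ≤ p, k divides p!; set t = 1 + p!/k. Then xy^t z has p + (p!/k)·k = p + p! copies of a. Now the a-count is p+p! and (b-count)+2 = (p+p!-2)+2 = p+p!, so i ≠ j+2 fails. So xy^t z = a^{p+p!} b^{p+p!-2} ∉ L.
Contradiction. Therefore L is not regular.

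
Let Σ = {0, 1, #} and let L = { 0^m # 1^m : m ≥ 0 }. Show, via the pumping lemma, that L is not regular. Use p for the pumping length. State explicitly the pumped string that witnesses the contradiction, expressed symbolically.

0^{p+k} # 1^p

Assume L is regular; let p be its pumping constant.
Take w = 0^p # 1^p ∈ L with |w| = 2p+1 ≥ p.
The pumping lemma gives a decomposition w = xyz where |xy| ≤ p and |y| > 0.
The first p characters of w are 0's, so xy (and hence y) consists only of 0's. Write y = 0^k, 1 ≤ k ≤ p.
Pump with i = 2: xy^2z = 0^{p+k} # 1^p, which would require p+k = p. But k ≥ 1, so xy^2z ∉ L.
Contradiction. Therefore L is not regular.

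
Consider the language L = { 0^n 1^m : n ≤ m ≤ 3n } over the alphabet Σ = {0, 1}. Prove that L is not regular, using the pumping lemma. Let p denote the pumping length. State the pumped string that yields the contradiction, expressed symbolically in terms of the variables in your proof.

0^{p+k} 1^p

Toward a contradiction, assume L is regular with pumping length p.
Take w = 0^p 1^p ∈ L (since p ≤ p ≤ 3p), with |w| = 2p ≥ p.
The pumping lemma gives a decomposition w = xyz where |xy| ≤ p and |y| ≥ 1.
The first p characters of w are 0's, so xy (and hence y) consists only of 0's. Write y = 0^k, 1 ≤ k ≤ p.
Pump with i = 2: xy^2z = 0^{p+k} 1^p. Now n = p+k > p = m, so the condition n ≤ m fails. Thus xy^2z ∉ L.
Contradiction. Therefore L is not regular.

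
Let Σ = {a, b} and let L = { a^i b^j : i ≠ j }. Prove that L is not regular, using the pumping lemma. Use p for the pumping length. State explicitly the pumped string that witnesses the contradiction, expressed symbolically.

a^{p+p!} b^{p+p!}

Toward a contradiction, assume L is regular with pumping length p.
Choose w = a^p b^{p+p!}. Since p ≠ p+p!, w ∈ L; and |w| ≥ p.
The pumping lemma gives a decomposition w = xyz where |xy| ≤ p and |y| ≥ 1.
Because |xy| ≤ p and w begins with p copies of a, we have y = a^k with 1 ≤ k ≤ p.
Since 1 ≤ k ≤ p, k divides p!; set t = 1 + p!/k. Then xy^t z has p + (p!/k)·k = p + p! copies of a. Now the a-count equals the b-count, so i ≠ j fails. So xy^t z = a^{p+p!} b^{p+p!} ∉ L.
Contradiction. Therefore L is not regular.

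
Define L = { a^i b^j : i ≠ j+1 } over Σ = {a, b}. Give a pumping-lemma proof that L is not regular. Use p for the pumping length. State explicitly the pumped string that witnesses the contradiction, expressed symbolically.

a^{p+p!} b^{p+p!-1}

Suppose for contradiction that L is regular, and let p be the pumping length.
Choose w = a^p b^{p+p!-1}. Since p ≠ (p+p!-1)+1 = p+p!, w ∈ L; and |w| ≥ p.
Write w = xyz as guaranteed by the lemma, with |xy| ≤ p and |y| ≥ 1.
Since the first p symbols of w are all a's and |xy| ≤ p, y lies entirely in the leading a-block: y = a^k for some k with 1 ≤ k ≤ p.
Since 1 ≤ k ≤ p, k divides p!; set t = 1 + p!/k. Then xy^t z has p + (p!/k)·k = p + p! copies of a. Now the a-count is p+p! and (b-count)+1 = (p+p!-1)+1 = p+p!, so i ≠ j+1 fails. So xy^t z = a^{p+p!} b^{p+p!-1} ∉ L.
Contradiction. Therefore L is not regular.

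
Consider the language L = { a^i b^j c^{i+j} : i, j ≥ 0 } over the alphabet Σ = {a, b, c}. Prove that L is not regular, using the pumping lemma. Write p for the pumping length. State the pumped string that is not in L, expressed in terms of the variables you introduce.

a^{p+k} b^p c^{2p}

Assume L is regular. Let p be the pumping length given by the pumping lemma.
Take w = a^p b^p c^{2p} ∈ L (with i=j=p, i+j=2p), |w| = 4p ≥ p.
Write w = xyz as guaranteed by the lemma, with |xy| ≤ p and |y| > 0.
Since the first p symbols of w are all a's and |xy| ≤ p, y lies entirely in the leading a-block: y = a^k for some k with 1 ≤ k ≤ p.
Consider xy^2z = a^{p+k} b^p c^{2p}. Now the a- and b-counts sum to 2p+k, but the c-count is 2p ≠ 2p+k. So xy^2z ∉ L.
This contradicts the pumping lemma, so L is not regular.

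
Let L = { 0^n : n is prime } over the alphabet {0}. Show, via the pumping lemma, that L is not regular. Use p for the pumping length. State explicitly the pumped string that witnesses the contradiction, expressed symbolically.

Assume L is regular; let p be its pumping constant.
Let q be a prime with q ≥ p+2 (infinitely many primes exist), and take w = 0^q ∈ L with |w| = q ≥ p.
The pumping lemma gives a decomposition w = xyz where |xy| ≤ p and |y| > 0.
Then y = 0^k for some k with 1 ≤ k ≤ p.
Since 1 ≤ k ≤ p, |xz| = q-k. Pump with i = q+1: |xy^{q+1}z| = (q-k)+(q+1)k = q+qk = q(1+k), which is composite (both factors ≥ 2). So xy^{q+1}z = 0^{q(1+k)} ∉ L.
This is a contradiction; hence L is not regular.

0^{q(1+k)}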